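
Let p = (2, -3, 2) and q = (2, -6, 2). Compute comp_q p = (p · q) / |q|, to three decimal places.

3.920

p · q = 2·2 + (-3)·(-6) + 2·2 = 4 + 18 + 4 = 26
|q| = √(4 + 36 + 4) = √44 ≈ 6.6332
comp_q p = 26 / √44 ≈ 3.920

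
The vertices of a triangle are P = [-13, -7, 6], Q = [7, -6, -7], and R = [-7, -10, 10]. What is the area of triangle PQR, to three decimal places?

87.386

PQ = (20, 1, -13),  PR = (6, -3, 4)
i: 1·4 - (-13)·(-3) = 4 - 39 = -35
j: (-13)·6 - 20·4 = -78 - 80 = -158
k: 20·(-3) - 1·6 = -60 - 6 = -66
PQ × PR = (-35, -158, -66)
|PQ × PR| = √30545 ≈ 174.7713
area = ½ · 174.7713 ≈ 87.386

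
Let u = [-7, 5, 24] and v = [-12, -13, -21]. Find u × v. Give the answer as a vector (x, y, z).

i: 5·(-21) - 24·(-13) = -105 - (-312) = 207
j: 24·(-12) - (-7)·(-21) = -288 - 147 = -435
k: (-7)·(-13) - 5·(-12) = 91 - (-60) = 151
u × v = (207, -435, 151)

(207, -435, 151)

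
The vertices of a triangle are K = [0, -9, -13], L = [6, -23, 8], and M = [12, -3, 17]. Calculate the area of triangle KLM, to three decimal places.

293.648

KL = (6, -14, 21),  KM = (12, 6, 30)
i: (-14)·30 - 21·6 = -420 - 126 = -546
j: 21·12 - 6·30 = 252 - 180 = 72
k: 6·6 - (-14)·12 = 36 - (-168) = 204
KL × KM = (-546, 72, 204)
|KL × KM| = √344916 ≈ 587.2955
area = ½ · 587.2955 ≈ 293.648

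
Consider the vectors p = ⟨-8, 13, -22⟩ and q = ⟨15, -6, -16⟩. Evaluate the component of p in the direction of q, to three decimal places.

6.773

p · q = (-8)·15 + 13·(-6) + (-22)·(-16) = -120 - 78 + 352 = 154
|q| = √(225 + 36 + 256) = √517 ≈ 22.7376
comp_q p = 154 / √517 ≈ 6.773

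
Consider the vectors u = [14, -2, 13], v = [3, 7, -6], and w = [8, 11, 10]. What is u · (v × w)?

v × w:
i: 7·10 - (-6)·11 = 70 - (-66) = 136
j: (-6)·8 - 3·10 = -48 - 30 = -78
k: 3·11 - 7·8 = 33 - 56 = -23
v × w = (136, -78, -23)
u · (v × w) = 14·136 + (-2)·(-78) + 13·(-23) = 1904 + 156 - 299 = 1761

1761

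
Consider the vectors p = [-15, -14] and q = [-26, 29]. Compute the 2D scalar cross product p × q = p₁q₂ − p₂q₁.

-799

(-15)·29 - (-14)·(-26) = -435 - 364 = -799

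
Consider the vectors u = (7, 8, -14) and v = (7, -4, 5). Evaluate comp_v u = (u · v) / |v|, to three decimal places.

-5.587

u · v = 7·7 + 8·(-4) + (-14)·5 = 49 - 32 - 70 = -53
|v| = √(49 + 16 + 25) = √90 ≈ 9.4868
comp_v u = -53 / √90 ≈ -5.587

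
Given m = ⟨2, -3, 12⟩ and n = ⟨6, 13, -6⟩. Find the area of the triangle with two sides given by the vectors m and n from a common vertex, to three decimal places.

83.720

i: (-3)·(-6) - 12·13 = 18 - 156 = -138
j: 12·6 - 2·(-6) = 72 - (-12) = 84
k: 2·13 - (-3)·6 = 26 - (-18) = 44
m × n = (-138, 84, 44)
|m × n| = √((-138)² + 84² + 44²) = √28036 ≈ 167.4395
area = ½ · 167.4395 ≈ 83.720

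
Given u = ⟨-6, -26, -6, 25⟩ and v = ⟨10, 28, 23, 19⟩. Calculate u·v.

-451

u · v = (-6)·10 + (-26)·28 + (-6)·23 + 25·19 = -60 - 728 - 138 + 475 = -451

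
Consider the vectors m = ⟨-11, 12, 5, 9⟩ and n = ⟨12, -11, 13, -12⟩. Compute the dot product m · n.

-307

m · n = (-11)·12 + 12·(-11) + 5·13 + 9·(-12) = -132 - 132 + 65 - 108 = -307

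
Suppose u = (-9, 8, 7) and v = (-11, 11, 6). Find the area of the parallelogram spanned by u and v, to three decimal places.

38.613

i: 8·6 - 7·11 = 48 - 77 = -29
j: 7·(-11) - (-9)·6 = -77 - (-54) = -23
k: (-9)·11 - 8·(-11) = -99 - (-88) = -11
u × v = (-29, -23, -11)
|u × v| = √((-29)² + (-23)² + (-11)²) = √1491 ≈ 38.6135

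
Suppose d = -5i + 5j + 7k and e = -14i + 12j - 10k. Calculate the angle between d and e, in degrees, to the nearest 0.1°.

d · e = (-5)·(-14) + 5·12 + 7·(-10) = 70 + 60 - 70 = 60
|d|² = 25 + 25 + 49 = 99,  |d| = √99 ≈ 9.949874
|e|² = 196 + 144 + 100 = 440,  |e| = √440 ≈ 20.976177
cos θ = 60 / (9.949874 · 20.976177) ≈ 0.28748
θ = arccos(0.28748) ≈ 73.3°

73.3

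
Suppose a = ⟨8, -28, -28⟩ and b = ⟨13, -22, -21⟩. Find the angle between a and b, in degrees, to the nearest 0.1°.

a · b = 8·13 + (-28)·(-22) + (-28)·(-21) = 104 + 616 + 588 = 1308
|a|² = 64 + 784 + 784 = 1632,  |a| = √1632 ≈ 40.398020
|b|² = 169 + 484 + 441 = 1094,  |b| = √1094 ≈ 33.075671
cos θ = 1308 / (40.398020 · 33.075671) ≈ 0.97890
θ = arccos(0.97890) ≈ 11.8°

11.8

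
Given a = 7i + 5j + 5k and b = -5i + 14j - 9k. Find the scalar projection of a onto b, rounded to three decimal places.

a · b = 7·(-5) + 5·14 + 5·(-9) = -35 + 70 - 45 = -10
|b| = √(25 + 196 + 81) = √302 ≈ 17.3781
comp_b a = -10 / √302 ≈ -0.575

-0.575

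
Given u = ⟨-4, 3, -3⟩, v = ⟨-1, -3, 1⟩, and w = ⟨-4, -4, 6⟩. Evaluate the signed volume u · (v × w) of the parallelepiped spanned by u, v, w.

v × w:
i: (-3)·6 - 1·(-4) = -18 - (-4) = -14
j: 1·(-4) - (-1)·6 = -4 - (-6) = 2
k: (-1)·(-4) - (-3)·(-4) = 4 - 12 = -8
v × w = (-14, 2, -8)
u · (v × w) = (-4)·(-14) + 3·2 + (-3)·(-8) = 56 + 6 + 24 = 86

86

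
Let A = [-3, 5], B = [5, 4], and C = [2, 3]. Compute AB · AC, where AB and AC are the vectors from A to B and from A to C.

42

AB = B − A = (8, -1)
AC = C − A = (5, -2)
AB · AC = 8·5 + (-1)·(-2) = 40 + 2 = 42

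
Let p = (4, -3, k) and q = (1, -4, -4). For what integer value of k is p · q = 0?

p · q = 4·1 + (-3)·(-4) + k·(-4) = 16 - 4k
Set equal to 0: -4k = -16, so k = 4.

4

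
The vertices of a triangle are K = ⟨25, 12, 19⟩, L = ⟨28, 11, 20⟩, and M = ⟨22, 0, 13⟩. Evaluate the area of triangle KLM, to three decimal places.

22.749

KL = (3, -1, 1),  KM = (-3, -12, -6)
i: (-1)·(-6) - 1·(-12) = 6 - (-12) = 18
j: 1·(-3) - 3·(-6) = -3 - (-18) = 15
k: 3·(-12) - (-1)·(-3) = -36 - 3 = -39
KL × KM = (18, 15, -39)
|KL × KM| = √2070 ≈ 45.4973
area = ½ · 45.4973 ≈ 22.749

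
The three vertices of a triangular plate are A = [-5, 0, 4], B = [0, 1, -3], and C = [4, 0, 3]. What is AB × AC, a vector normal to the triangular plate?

(-1, -58, -9)

AB = (5, 1, -7)
AC = (9, 0, -1)
i: 1·(-1) - (-7)·0 = -1 - 0 = -1
j: (-7)·9 - 5·(-1) = -63 - (-5) = -58
k: 5·0 - 1·9 = 0 - 9 = -9
AB × AC = (-1, -58, -9)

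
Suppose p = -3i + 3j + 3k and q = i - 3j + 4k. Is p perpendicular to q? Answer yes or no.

p · q = (-3)·1 + 3·(-3) + 3·4 = -3 - 9 + 12 = 0
Zero, so the vectors are orthogonal.

yes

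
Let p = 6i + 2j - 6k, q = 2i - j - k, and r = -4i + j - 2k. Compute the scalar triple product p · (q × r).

46

q × r:
i: (-1)·(-2) - (-1)·1 = 2 - (-1) = 3
j: (-1)·(-4) - 2·(-2) = 4 - (-4) = 8
k: 2·1 - (-1)·(-4) = 2 - 4 = -2
q × r = (3, 8, -2)
p · (q × r) = 6·3 + 2·8 + (-6)·(-2) = 18 + 16 + 12 = 46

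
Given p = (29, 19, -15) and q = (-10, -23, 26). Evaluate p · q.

-1117

p · q = 29·(-10) + 19·(-23) + (-15)·26 = -290 - 437 - 390 = -1117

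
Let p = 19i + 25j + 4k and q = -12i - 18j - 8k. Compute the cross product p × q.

(-128, 104, -42)

i: 25·(-8) - 4·(-18) = -200 - (-72) = -128
j: 4·(-12) - 19·(-8) = -48 - (-152) = 104
k: 19·(-18) - 25·(-12) = -342 - (-300) = -42
p × q = (-128, 104, -42)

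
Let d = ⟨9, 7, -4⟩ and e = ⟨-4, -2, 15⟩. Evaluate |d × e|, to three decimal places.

i: 7·15 - (-4)·(-2) = 105 - 8 = 97
j: (-4)·(-4) - 9·15 = 16 - 135 = -119
k: 9·(-2) - 7·(-4) = -18 - (-28) = 10
d × e = (97, -119, 10)
|d × e| = √(97² + (-119)² + 10²) = √23670 ≈ 153.8506

153.851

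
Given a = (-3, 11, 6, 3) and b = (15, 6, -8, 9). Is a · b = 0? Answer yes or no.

a · b = (-3)·15 + 11·6 + 6·(-8) + 3·9 = -45 + 66 - 48 + 27 = 0
Zero, so the vectors are orthogonal.

yes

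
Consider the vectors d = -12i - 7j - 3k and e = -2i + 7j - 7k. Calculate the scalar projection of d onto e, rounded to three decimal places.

-0.396

d · e = (-12)·(-2) + (-7)·7 + (-3)·(-7) = 24 - 49 + 21 = -4
|e| = √(4 + 49 + 49) = √102 ≈ 10.0995
comp_e d = -4 / √102 ≈ -0.396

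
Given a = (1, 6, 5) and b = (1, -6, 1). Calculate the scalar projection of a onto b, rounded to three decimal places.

-4.867

a · b = 1·1 + 6·(-6) + 5·1 = 1 - 36 + 5 = -30
|b| = √(1 + 36 + 1) = √38 ≈ 6.1644
comp_b a = -30 / √38 ≈ -4.867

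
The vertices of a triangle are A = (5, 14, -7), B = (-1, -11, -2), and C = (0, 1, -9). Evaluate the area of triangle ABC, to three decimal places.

AB = (-6, -25, 5),  AC = (-5, -13, -2)
i: (-25)·(-2) - 5·(-13) = 50 - (-65) = 115
j: 5·(-5) - (-6)·(-2) = -25 - 12 = -37
k: (-6)·(-13) - (-25)·(-5) = 78 - 125 = -47
AB × AC = (115, -37, -47)
|AB × AC| = √16803 ≈ 129.6264
area = ½ · 129.6264 ≈ 64.813

64.813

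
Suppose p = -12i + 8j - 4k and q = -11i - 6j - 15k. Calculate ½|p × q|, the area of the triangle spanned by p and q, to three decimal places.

i: 8·(-15) - (-4)·(-6) = -120 - 24 = -144
j: (-4)·(-11) - (-12)·(-15) = 44 - 180 = -136
k: (-12)·(-6) - 8·(-11) = 72 - (-88) = 160
p × q = (-144, -136, 160)
|p × q| = √((-144)² + (-136)² + 160²) = √64832 ≈ 254.6213
area = ½ · 254.6213 ≈ 127.311

127.311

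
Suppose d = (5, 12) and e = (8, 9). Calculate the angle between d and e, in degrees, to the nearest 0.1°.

d · e = 5·8 + 12·9 = 40 + 108 = 148
|d|² = 25 + 144 = 169,  |d| = √169 ≈ 13.000000
|e|² = 64 + 81 = 145,  |e| = √145 ≈ 12.041595
cos θ = 148 / (13.000000 · 12.041595) ≈ 0.94544
θ = arccos(0.94544) ≈ 19.0°

19.0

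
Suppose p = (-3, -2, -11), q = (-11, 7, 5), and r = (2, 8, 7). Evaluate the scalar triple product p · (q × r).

921

q × r:
i: 7·7 - 5·8 = 49 - 40 = 9
j: 5·2 - (-11)·7 = 10 - (-77) = 87
k: (-11)·8 - 7·2 = -88 - 14 = -102
q × r = (9, 87, -102)
p · (q × r) = (-3)·9 + (-2)·87 + (-11)·(-102) = -27 - 174 + 1122 = 921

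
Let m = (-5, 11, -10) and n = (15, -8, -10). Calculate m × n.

(-190, -200, -125)

i: 11·(-10) - (-10)·(-8) = -110 - 80 = -190
j: (-10)·15 - (-5)·(-10) = -150 - 50 = -200
k: (-5)·(-8) - 11·15 = 40 - 165 = -125
m × n = (-190, -200, -125)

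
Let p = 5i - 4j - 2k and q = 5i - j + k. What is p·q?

p · q = 5·5 + (-4)·(-1) + (-2)·1 = 25 + 4 - 2 = 27

27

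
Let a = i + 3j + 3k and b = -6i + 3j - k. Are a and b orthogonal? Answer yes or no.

a · b = 1·(-6) + 3·3 + 3·(-1) = -6 + 9 - 3 = 0
Zero, so the vectors are orthogonal.

yes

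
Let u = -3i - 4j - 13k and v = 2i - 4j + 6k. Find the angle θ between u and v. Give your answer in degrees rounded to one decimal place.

u · v = (-3)·2 + (-4)·(-4) + (-13)·6 = -6 + 16 - 78 = -68
|u|² = 9 + 16 + 169 = 194,  |u| = √194 ≈ 13.928388
|v|² = 4 + 16 + 36 = 56,  |v| = √56 ≈ 7.483315
cos θ = -68 / (13.928388 · 7.483315) ≈ -0.65240
θ = arccos(-0.65240) ≈ 130.7°

130.7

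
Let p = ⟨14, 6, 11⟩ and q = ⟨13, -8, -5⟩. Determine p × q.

i: 6·(-5) - 11·(-8) = -30 - (-88) = 58
j: 11·13 - 14·(-5) = 143 - (-70) = 213
k: 14·(-8) - 6·13 = -112 - 78 = -190
p × q = (58, 213, -190)

(58, 213, -190)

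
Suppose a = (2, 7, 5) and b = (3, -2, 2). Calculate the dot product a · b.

a · b = 2·3 + 7·(-2) + 5·2 = 6 - 14 + 10 = 2

2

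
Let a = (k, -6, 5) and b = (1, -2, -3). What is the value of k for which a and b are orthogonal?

a · b = k·1 + (-6)·(-2) + 5·(-3) = -3 + 1k
Set equal to 0: 1k = 3, so k = 3.

3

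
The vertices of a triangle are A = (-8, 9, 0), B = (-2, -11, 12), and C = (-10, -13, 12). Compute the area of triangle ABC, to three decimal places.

AB = (6, -20, 12),  AC = (-2, -22, 12)
i: (-20)·12 - 12·(-22) = -240 - (-264) = 24
j: 12·(-2) - 6·12 = -24 - 72 = -96
k: 6·(-22) - (-20)·(-2) = -132 - 40 = -172
AB × AC = (24, -96, -172)
|AB × AC| = √39376 ≈ 198.4339
area = ½ · 198.4339 ≈ 99.217

99.217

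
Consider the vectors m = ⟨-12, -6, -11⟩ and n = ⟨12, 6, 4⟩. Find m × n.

i: (-6)·4 - (-11)·6 = -24 - (-66) = 42
j: (-11)·12 - (-12)·4 = -132 - (-48) = -84
k: (-12)·6 - (-6)·12 = -72 - (-72) = 0
m × n = (42, -84, 0)

(42, -84, 0)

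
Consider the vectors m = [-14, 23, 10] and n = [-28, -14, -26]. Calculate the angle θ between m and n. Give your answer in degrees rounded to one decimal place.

99.4

m · n = (-14)·(-28) + 23·(-14) + 10·(-26) = 392 - 322 - 260 = -190
|m|² = 196 + 529 + 100 = 825,  |m| = √825 ≈ 28.722813
|n|² = 784 + 196 + 676 = 1656,  |n| = √1656 ≈ 40.693980
cos θ = -190 / (28.722813 · 40.693980) ≈ -0.16255
θ = arccos(-0.16255) ≈ 99.4°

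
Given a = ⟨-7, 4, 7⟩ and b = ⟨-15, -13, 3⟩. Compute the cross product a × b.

i: 4·3 - 7·(-13) = 12 - (-91) = 103
j: 7·(-15) - (-7)·3 = -105 - (-21) = -84
k: (-7)·(-13) - 4·(-15) = 91 - (-60) = 151
a × b = (103, -84, 151)

(103, -84, 151)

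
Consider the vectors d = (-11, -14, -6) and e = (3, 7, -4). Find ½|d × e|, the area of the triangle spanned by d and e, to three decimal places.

i: (-14)·(-4) - (-6)·7 = 56 - (-42) = 98
j: (-6)·3 - (-11)·(-4) = -18 - 44 = -62
k: (-11)·7 - (-14)·3 = -77 - (-42) = -35
d × e = (98, -62, -35)
|d × e| = √(98² + (-62)² + (-35)²) = √14673 ≈ 121.1322
area = ½ · 121.1322 ≈ 60.566

60.566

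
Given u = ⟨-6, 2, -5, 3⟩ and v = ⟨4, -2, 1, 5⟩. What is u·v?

-18

u · v = (-6)·4 + 2·(-2) + (-5)·1 + 3·5 = -24 - 4 - 5 + 15 = -18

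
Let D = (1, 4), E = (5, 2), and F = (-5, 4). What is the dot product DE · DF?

DE = E − D = (4, -2)
DF = F − D = (-6, 0)
DE · DF = 4·(-6) + (-2)·0 = -24 + 0 = -24

-24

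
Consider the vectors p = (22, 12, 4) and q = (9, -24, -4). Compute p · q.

p · q = 22·9 + 12·(-24) + 4·(-4) = 198 - 288 - 16 = -106

-106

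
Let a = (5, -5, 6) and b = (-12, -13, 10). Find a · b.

65

a · b = 5·(-12) + (-5)·(-13) + 6·10 = -60 + 65 + 60 = 65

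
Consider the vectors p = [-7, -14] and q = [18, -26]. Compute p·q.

238

p · q = (-7)·18 + (-14)·(-26) = -126 + 364 = 238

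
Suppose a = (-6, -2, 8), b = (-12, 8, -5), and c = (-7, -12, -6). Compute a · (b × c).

2322

b × c:
i: 8·(-6) - (-5)·(-12) = -48 - 60 = -108
j: (-5)·(-7) - (-12)·(-6) = 35 - 72 = -37
k: (-12)·(-12) - 8·(-7) = 144 - (-56) = 200
b × c = (-108, -37, 200)
a · (b × c) = (-6)·(-108) + (-2)·(-37) + 8·200 = 648 + 74 + 1600 = 2322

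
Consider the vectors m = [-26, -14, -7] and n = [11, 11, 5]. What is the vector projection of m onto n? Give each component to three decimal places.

m · n = (-26)·11 + (-14)·11 + (-7)·5 = -286 - 154 - 35 = -475
|n|² = 121 + 121 + 25 = 267
proj_n m = (-475/267) · (11, 11, 5) ≈ (-19.569, -19.569, -8.895)

(-19.569, -19.569, -8.895)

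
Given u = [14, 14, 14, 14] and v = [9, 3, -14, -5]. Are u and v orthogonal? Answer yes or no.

u · v = 14·9 + 14·3 + 14·(-14) + 14·(-5) = 126 + 42 - 196 - 70 = -98
Nonzero, so the vectors are not orthogonal.

no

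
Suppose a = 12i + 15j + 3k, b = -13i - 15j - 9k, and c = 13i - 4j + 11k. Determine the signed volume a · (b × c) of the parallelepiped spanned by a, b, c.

-1281

b × c:
i: (-15)·11 - (-9)·(-4) = -165 - 36 = -201
j: (-9)·13 - (-13)·11 = -117 - (-143) = 26
k: (-13)·(-4) - (-15)·13 = 52 - (-195) = 247
b × c = (-201, 26, 247)
a · (b × c) = 12·(-201) + 15·26 + 3·247 = -2412 + 390 + 741 = -1281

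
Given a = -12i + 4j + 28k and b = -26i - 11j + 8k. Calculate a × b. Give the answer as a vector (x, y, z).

i: 4·8 - 28·(-11) = 32 - (-308) = 340
j: 28·(-26) - (-12)·8 = -728 - (-96) = -632
k: (-12)·(-11) - 4·(-26) = 132 - (-104) = 236
a × b = (340, -632, 236)

(340, -632, 236)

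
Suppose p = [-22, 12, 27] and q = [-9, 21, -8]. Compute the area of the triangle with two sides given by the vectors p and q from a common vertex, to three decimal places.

430.246

i: 12·(-8) - 27·21 = -96 - 567 = -663
j: 27·(-9) - (-22)·(-8) = -243 - 176 = -419
k: (-22)·21 - 12·(-9) = -462 - (-108) = -354
p × q = (-663, -419, -354)
|p × q| = √((-663)² + (-419)² + (-354)²) = √740446 ≈ 860.4917
area = ½ · 860.4917 ≈ 430.246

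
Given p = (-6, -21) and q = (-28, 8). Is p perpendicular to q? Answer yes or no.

yes

p · q = (-6)·(-28) + (-21)·8 = 168 - 168 = 0
Zero, so the vectors are orthogonal.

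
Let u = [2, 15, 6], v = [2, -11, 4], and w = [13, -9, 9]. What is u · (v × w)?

1134

v × w:
i: (-11)·9 - 4·(-9) = -99 - (-36) = -63
j: 4·13 - 2·9 = 52 - 18 = 34
k: 2·(-9) - (-11)·13 = -18 - (-143) = 125
v × w = (-63, 34, 125)
u · (v × w) = 2·(-63) + 15·34 + 6·125 = -126 + 510 + 750 = 1134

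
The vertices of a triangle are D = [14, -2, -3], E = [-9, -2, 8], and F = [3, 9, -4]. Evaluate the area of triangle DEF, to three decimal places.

157.628

DE = (-23, 0, 11),  DF = (-11, 11, -1)
i: 0·(-1) - 11·11 = 0 - 121 = -121
j: 11·(-11) - (-23)·(-1) = -121 - 23 = -144
k: (-23)·11 - 0·(-11) = -253 - 0 = -253
DE × DF = (-121, -144, -253)
|DE × DF| = √99386 ≈ 315.2555
area = ½ · 315.2555 ≈ 157.628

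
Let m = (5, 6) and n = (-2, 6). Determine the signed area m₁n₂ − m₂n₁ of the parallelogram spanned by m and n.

5·6 - 6·(-2) = 30 - (-12) = 42

42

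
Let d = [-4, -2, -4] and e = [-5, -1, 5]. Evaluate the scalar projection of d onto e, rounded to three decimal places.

0.280

d · e = (-4)·(-5) + (-2)·(-1) + (-4)·5 = 20 + 2 - 20 = 2
|e| = √(25 + 1 + 25) = √51 ≈ 7.1414
comp_e d = 2 / √51 ≈ 0.280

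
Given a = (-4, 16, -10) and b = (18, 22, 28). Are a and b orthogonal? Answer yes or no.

a · b = (-4)·18 + 16·22 + (-10)·28 = -72 + 352 - 280 = 0
Zero, so the vectors are orthogonal.

yes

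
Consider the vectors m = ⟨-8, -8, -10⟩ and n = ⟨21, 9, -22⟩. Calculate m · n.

m · n = (-8)·21 + (-8)·9 + (-10)·(-22) = -168 - 72 + 220 = -20

-20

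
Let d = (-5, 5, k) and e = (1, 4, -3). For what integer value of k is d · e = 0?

5

d · e = (-5)·1 + 5·4 + k·(-3) = 15 - 3k
Set equal to 0: -3k = -15, so k = 5.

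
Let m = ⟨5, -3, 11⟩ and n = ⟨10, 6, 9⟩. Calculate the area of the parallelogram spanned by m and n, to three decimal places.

128.351

i: (-3)·9 - 11·6 = -27 - 66 = -93
j: 11·10 - 5·9 = 110 - 45 = 65
k: 5·6 - (-3)·10 = 30 - (-30) = 60
m × n = (-93, 65, 60)
|m × n| = √((-93)² + 65² + 60²) = √16474 ≈ 128.3511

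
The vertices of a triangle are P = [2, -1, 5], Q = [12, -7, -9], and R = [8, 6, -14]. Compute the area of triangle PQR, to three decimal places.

129.823

PQ = (10, -6, -14),  PR = (6, 7, -19)
i: (-6)·(-19) - (-14)·7 = 114 - (-98) = 212
j: (-14)·6 - 10·(-19) = -84 - (-190) = 106
k: 10·7 - (-6)·6 = 70 - (-36) = 106
PQ × PR = (212, 106, 106)
|PQ × PR| = √67416 ≈ 259.6459
area = ½ · 259.6459 ≈ 129.823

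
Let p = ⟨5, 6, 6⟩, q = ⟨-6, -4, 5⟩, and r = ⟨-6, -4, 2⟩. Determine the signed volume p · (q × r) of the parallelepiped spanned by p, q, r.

-48

q × r:
i: (-4)·2 - 5·(-4) = -8 - (-20) = 12
j: 5·(-6) - (-6)·2 = -30 - (-12) = -18
k: (-6)·(-4) - (-4)·(-6) = 24 - 24 = 0
q × r = (12, -18, 0)
p · (q × r) = 5·12 + 6·(-18) + 6·0 = 60 - 108 + 0 = -48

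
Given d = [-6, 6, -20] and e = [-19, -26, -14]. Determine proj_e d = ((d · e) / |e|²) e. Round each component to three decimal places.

d · e = (-6)·(-19) + 6·(-26) + (-20)·(-14) = 114 - 156 + 280 = 238
|e|² = 361 + 676 + 196 = 1233
proj_e d = (238/1233) · (-19, -26, -14) ≈ (-3.667, -5.019, -2.702)

(-3.667, -5.019, -2.702)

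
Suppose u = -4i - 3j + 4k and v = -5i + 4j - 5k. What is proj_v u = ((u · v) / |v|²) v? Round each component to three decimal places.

(0.909, -0.727, 0.909)

u · v = (-4)·(-5) + (-3)·4 + 4·(-5) = 20 - 12 - 20 = -12
|v|² = 25 + 16 + 25 = 66
proj_v u = (-12/66) · (-5, 4, -5) ≈ (0.909, -0.727, 0.909)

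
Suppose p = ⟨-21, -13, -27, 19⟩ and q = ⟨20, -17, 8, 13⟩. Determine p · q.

p · q = (-21)·20 + (-13)·(-17) + (-27)·8 + 19·13 = -420 + 221 - 216 + 247 = -168

-168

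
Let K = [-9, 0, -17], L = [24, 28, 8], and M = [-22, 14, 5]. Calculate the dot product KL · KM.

513

KL = L − K = (33, 28, 25)
KM = M − K = (-13, 14, 22)
KL · KM = 33·(-13) + 28·14 + 25·22 = -429 + 392 + 550 = 513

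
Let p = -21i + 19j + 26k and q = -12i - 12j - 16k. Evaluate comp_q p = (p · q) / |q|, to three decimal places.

p · q = (-21)·(-12) + 19·(-12) + 26·(-16) = 252 - 228 - 416 = -392
|q| = √(144 + 144 + 256) = √544 ≈ 23.3238
comp_q p = -392 / √544 ≈ -16.807

-16.807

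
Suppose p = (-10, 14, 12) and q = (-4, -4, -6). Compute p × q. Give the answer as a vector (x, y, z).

(-36, -108, 96)

i: 14·(-6) - 12·(-4) = -84 - (-48) = -36
j: 12·(-4) - (-10)·(-6) = -48 - 60 = -108
k: (-10)·(-4) - 14·(-4) = 40 - (-56) = 96
p × q = (-36, -108, 96)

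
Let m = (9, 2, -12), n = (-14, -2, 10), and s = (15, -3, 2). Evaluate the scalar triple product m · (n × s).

n × s:
i: (-2)·2 - 10·(-3) = -4 - (-30) = 26
j: 10·15 - (-14)·2 = 150 - (-28) = 178
k: (-14)·(-3) - (-2)·15 = 42 - (-30) = 72
n × s = (26, 178, 72)
m · (n × s) = 9·26 + 2·178 + (-12)·72 = 234 + 356 - 864 = -274

-274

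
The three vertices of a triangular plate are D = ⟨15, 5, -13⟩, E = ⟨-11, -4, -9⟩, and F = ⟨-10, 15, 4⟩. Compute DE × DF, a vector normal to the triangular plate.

(-193, 342, -485)

DE = (-26, -9, 4)
DF = (-25, 10, 17)
i: (-9)·17 - 4·10 = -153 - 40 = -193
j: 4·(-25) - (-26)·17 = -100 - (-442) = 342
k: (-26)·10 - (-9)·(-25) = -260 - 225 = -485
DE × DF = (-193, 342, -485)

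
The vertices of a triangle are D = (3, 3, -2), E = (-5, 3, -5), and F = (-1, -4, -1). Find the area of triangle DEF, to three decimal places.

31.532

DE = (-8, 0, -3),  DF = (-4, -7, 1)
i: 0·1 - (-3)·(-7) = 0 - 21 = -21
j: (-3)·(-4) - (-8)·1 = 12 - (-8) = 20
k: (-8)·(-7) - 0·(-4) = 56 - 0 = 56
DE × DF = (-21, 20, 56)
|DE × DF| = √3977 ≈ 63.0635
area = ½ · 63.0635 ≈ 31.532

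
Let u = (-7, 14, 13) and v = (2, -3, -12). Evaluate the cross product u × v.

i: 14·(-12) - 13·(-3) = -168 - (-39) = -129
j: 13·2 - (-7)·(-12) = 26 - 84 = -58
k: (-7)·(-3) - 14·2 = 21 - 28 = -7
u × v = (-129, -58, -7)

(-129, -58, -7)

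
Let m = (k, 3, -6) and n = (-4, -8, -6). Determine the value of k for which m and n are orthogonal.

m · n = k·(-4) + 3·(-8) + (-6)·(-6) = 12 - 4k
Set equal to 0: -4k = -12, so k = 3.

3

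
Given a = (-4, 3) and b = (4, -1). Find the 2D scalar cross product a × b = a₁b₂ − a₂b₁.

(-4)·(-1) - 3·4 = 4 - 12 = -8

-8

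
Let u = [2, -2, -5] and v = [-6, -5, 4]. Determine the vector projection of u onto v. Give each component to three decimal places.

u · v = 2·(-6) + (-2)·(-5) + (-5)·4 = -12 + 10 - 20 = -22
|v|² = 36 + 25 + 16 = 77
proj_v u = (-22/77) · (-6, -5, 4) ≈ (1.714, 1.429, -1.143)

(1.714, 1.429, -1.143)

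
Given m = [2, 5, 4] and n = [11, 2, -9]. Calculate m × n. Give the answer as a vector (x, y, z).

(-53, 62, -51)

i: 5·(-9) - 4·2 = -45 - 8 = -53
j: 4·11 - 2·(-9) = 44 - (-18) = 62
k: 2·2 - 5·11 = 4 - 55 = -51
m × n = (-53, 62, -51)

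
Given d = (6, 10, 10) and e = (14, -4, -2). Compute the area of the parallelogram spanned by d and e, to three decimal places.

i: 10·(-2) - 10·(-4) = -20 - (-40) = 20
j: 10·14 - 6·(-2) = 140 - (-12) = 152
k: 6·(-4) - 10·14 = -24 - 140 = -164
d × e = (20, 152, -164)
|d × e| = √(20² + 152² + (-164)²) = √50400 ≈ 224.4994

224.499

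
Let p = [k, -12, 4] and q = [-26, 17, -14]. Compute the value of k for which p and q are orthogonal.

-10

p · q = k·(-26) + (-12)·17 + 4·(-14) = -260 - 26k
Set equal to 0: -26k = 260, so k = -10.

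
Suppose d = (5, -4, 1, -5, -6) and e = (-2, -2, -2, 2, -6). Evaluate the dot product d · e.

22

d · e = 5·(-2) + (-4)·(-2) + 1·(-2) + (-5)·2 + (-6)·(-6) = -10 + 8 - 2 - 10 + 36 = 22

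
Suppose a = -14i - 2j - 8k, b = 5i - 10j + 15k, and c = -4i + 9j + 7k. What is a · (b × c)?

3020

b × c:
i: (-10)·7 - 15·9 = -70 - 135 = -205
j: 15·(-4) - 5·7 = -60 - 35 = -95
k: 5·9 - (-10)·(-4) = 45 - 40 = 5
b × c = (-205, -95, 5)
a · (b × c) = (-14)·(-205) + (-2)·(-95) + (-8)·5 = 2870 + 190 - 40 = 3020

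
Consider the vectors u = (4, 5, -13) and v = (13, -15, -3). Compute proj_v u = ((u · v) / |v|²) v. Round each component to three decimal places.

u · v = 4·13 + 5·(-15) + (-13)·(-3) = 52 - 75 + 39 = 16
|v|² = 169 + 225 + 9 = 403
proj_v u = (16/403) · (13, -15, -3) ≈ (0.516, -0.596, -0.119)

(0.516, -0.596, -0.119)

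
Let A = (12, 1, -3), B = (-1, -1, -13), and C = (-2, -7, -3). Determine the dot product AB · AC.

198

AB = B − A = (-13, -2, -10)
AC = C − A = (-14, -8, 0)
AB · AC = (-13)·(-14) + (-2)·(-8) + (-10)·0 = 182 + 16 + 0 = 198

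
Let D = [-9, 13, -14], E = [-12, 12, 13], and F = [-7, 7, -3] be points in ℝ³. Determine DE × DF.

(151, 87, 20)

DE = (-3, -1, 27)
DF = (2, -6, 11)
i: (-1)·11 - 27·(-6) = -11 - (-162) = 151
j: 27·2 - (-3)·11 = 54 - (-33) = 87
k: (-3)·(-6) - (-1)·2 = 18 - (-2) = 20
DE × DF = (151, 87, 20)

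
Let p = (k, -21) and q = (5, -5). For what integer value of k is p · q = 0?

-21

p · q = k·5 + (-21)·(-5) = 105 + 5k
Set equal to 0: 5k = -105, so k = -21.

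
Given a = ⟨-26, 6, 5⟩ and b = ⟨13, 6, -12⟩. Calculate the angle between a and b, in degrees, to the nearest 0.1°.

a · b = (-26)·13 + 6·6 + 5·(-12) = -338 + 36 - 60 = -362
|a|² = 676 + 36 + 25 = 737,  |a| = √737 ≈ 27.147744
|b|² = 169 + 36 + 144 = 349,  |b| = √349 ≈ 18.681542
cos θ = -362 / (27.147744 · 18.681542) ≈ -0.71378
θ = arccos(-0.71378) ≈ 135.5°

135.5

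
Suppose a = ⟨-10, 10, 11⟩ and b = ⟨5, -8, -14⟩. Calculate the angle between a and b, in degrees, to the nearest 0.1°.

159.9

a · b = (-10)·5 + 10·(-8) + 11·(-14) = -50 - 80 - 154 = -284
|a|² = 100 + 100 + 121 = 321,  |a| = √321 ≈ 17.916473
|b|² = 25 + 64 + 196 = 285,  |b| = √285 ≈ 16.881943
cos θ = -284 / (17.916473 · 16.881943) ≈ -0.93895
θ = arccos(-0.93895) ≈ 159.9°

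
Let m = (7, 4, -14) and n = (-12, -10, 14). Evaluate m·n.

m · n = 7·(-12) + 4·(-10) + (-14)·14 = -84 - 40 - 196 = -320

-320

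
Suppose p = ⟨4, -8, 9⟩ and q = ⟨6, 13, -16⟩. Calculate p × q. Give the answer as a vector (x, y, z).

i: (-8)·(-16) - 9·13 = 128 - 117 = 11
j: 9·6 - 4·(-16) = 54 - (-64) = 118
k: 4·13 - (-8)·6 = 52 - (-48) = 100
p × q = (11, 118, 100)

(11, 118, 100)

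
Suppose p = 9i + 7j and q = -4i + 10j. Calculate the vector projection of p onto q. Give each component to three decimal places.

(-1.172, 2.931)

p · q = 9·(-4) + 7·10 = -36 + 70 = 34
|q|² = 16 + 100 = 116
proj_q p = (34/116) · (-4, 10) ≈ (-1.172, 2.931)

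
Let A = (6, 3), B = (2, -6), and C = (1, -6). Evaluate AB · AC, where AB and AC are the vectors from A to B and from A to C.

AB = B − A = (-4, -9)
AC = C − A = (-5, -9)
AB · AC = (-4)·(-5) + (-9)·(-9) = 20 + 81 = 101

101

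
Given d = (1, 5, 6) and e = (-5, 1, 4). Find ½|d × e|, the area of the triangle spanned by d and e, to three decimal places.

i: 5·4 - 6·1 = 20 - 6 = 14
j: 6·(-5) - 1·4 = -30 - 4 = -34
k: 1·1 - 5·(-5) = 1 - (-25) = 26
d × e = (14, -34, 26)
|d × e| = √(14² + (-34)² + 26²) = √2028 ≈ 45.0333
area = ½ · 45.0333 ≈ 22.517

22.517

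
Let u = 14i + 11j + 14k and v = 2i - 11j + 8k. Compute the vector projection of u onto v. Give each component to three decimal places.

u · v = 14·2 + 11·(-11) + 14·8 = 28 - 121 + 112 = 19
|v|² = 4 + 121 + 64 = 189
proj_v u = (19/189) · (2, -11, 8) ≈ (0.201, -1.106, 0.804)

(0.201, -1.106, 0.804)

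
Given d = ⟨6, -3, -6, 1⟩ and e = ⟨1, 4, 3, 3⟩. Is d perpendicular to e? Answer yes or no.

no

d · e = 6·1 + (-3)·4 + (-6)·3 + 1·3 = 6 - 12 - 18 + 3 = -21
Nonzero, so the vectors are not orthogonal.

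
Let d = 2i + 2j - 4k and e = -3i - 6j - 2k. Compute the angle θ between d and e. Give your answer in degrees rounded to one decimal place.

107.0

d · e = 2·(-3) + 2·(-6) + (-4)·(-2) = -6 - 12 + 8 = -10
|d|² = 4 + 4 + 16 = 24,  |d| = √24 ≈ 4.898979
|e|² = 9 + 36 + 4 = 49,  |e| = √49 ≈ 7.000000
cos θ = -10 / (4.898979 · 7.000000) ≈ -0.29161
θ = arccos(-0.29161) ≈ 107.0°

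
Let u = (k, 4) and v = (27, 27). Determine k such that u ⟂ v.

-4

u · v = k·27 + 4·27 = 108 + 27k
Set equal to 0: 27k = -108, so k = -4.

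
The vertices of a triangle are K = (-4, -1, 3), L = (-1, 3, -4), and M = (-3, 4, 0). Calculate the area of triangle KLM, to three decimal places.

KL = (3, 4, -7),  KM = (1, 5, -3)
i: 4·(-3) - (-7)·5 = -12 - (-35) = 23
j: (-7)·1 - 3·(-3) = -7 - (-9) = 2
k: 3·5 - 4·1 = 15 - 4 = 11
KL × KM = (23, 2, 11)
|KL × KM| = √654 ≈ 25.5734
area = ½ · 25.5734 ≈ 12.787

12.787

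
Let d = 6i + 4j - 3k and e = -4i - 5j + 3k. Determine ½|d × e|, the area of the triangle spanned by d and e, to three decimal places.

i: 4·3 - (-3)·(-5) = 12 - 15 = -3
j: (-3)·(-4) - 6·3 = 12 - 18 = -6
k: 6·(-5) - 4·(-4) = -30 - (-16) = -14
d × e = (-3, -6, -14)
|d × e| = √((-3)² + (-6)² + (-14)²) = √241 ≈ 15.5242
area = ½ · 15.5242 ≈ 7.762

7.762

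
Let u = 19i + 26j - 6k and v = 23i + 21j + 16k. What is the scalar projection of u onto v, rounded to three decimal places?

u · v = 19·23 + 26·21 + (-6)·16 = 437 + 546 - 96 = 887
|v| = √(529 + 441 + 256) = √1226 ≈ 35.0143
comp_v u = 887 / √1226 ≈ 25.333

25.333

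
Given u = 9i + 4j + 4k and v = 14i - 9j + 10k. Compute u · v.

u · v = 9·14 + 4·(-9) + 4·10 = 126 - 36 + 40 = 130

130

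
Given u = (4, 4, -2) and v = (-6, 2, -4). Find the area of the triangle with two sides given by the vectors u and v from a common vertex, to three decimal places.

22.091

i: 4·(-4) - (-2)·2 = -16 - (-4) = -12
j: (-2)·(-6) - 4·(-4) = 12 - (-16) = 28
k: 4·2 - 4·(-6) = 8 - (-24) = 32
u × v = (-12, 28, 32)
|u × v| = √((-12)² + 28² + 32²) = √1952 ≈ 44.1814
area = ½ · 44.1814 ≈ 22.091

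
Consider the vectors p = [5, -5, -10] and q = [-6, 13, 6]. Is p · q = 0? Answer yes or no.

p · q = 5·(-6) + (-5)·13 + (-10)·6 = -30 - 65 - 60 = -155
Nonzero, so the vectors are not orthogonal.

no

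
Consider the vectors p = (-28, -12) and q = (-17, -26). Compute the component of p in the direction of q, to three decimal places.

25.367

p · q = (-28)·(-17) + (-12)·(-26) = 476 + 312 = 788
|q| = √(289 + 676) = √965 ≈ 31.0644
comp_q p = 788 / √965 ≈ 25.367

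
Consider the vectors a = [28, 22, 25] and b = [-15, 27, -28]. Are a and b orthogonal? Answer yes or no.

no

a · b = 28·(-15) + 22·27 + 25·(-28) = -420 + 594 - 700 = -526
Nonzero, so the vectors are not orthogonal.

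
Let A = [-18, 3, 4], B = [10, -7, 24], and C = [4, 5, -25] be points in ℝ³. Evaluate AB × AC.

(250, 1252, 276)

AB = (28, -10, 20)
AC = (22, 2, -29)
i: (-10)·(-29) - 20·2 = 290 - 40 = 250
j: 20·22 - 28·(-29) = 440 - (-812) = 1252
k: 28·2 - (-10)·22 = 56 - (-220) = 276
AB × AC = (250, 1252, 276)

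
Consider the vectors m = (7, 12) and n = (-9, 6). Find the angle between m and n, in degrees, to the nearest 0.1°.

86.6

m · n = 7·(-9) + 12·6 = -63 + 72 = 9
|m|² = 49 + 144 = 193,  |m| = √193 ≈ 13.892444
|n|² = 81 + 36 = 117,  |n| = √117 ≈ 10.816654
cos θ = 9 / (13.892444 · 10.816654) ≈ 0.05989
θ = arccos(0.05989) ≈ 86.6°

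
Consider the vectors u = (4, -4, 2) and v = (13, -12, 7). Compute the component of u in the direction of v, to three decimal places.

u · v = 4·13 + (-4)·(-12) + 2·7 = 52 + 48 + 14 = 114
|v| = √(169 + 144 + 49) = √362 ≈ 19.0263
comp_v u = 114 / √362 ≈ 5.992

5.992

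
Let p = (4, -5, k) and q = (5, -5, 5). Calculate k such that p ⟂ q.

-9

p · q = 4·5 + (-5)·(-5) + k·5 = 45 + 5k
Set equal to 0: 5k = -45, so k = -9.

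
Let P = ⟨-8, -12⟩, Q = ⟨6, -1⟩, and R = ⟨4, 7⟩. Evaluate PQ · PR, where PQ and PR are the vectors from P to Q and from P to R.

377

PQ = Q − P = (14, 11)
PR = R − P = (12, 19)
PQ · PR = 14·12 + 11·19 = 168 + 209 = 377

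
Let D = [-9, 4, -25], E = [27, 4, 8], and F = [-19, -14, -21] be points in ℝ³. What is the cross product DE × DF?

DE = (36, 0, 33)
DF = (-10, -18, 4)
i: 0·4 - 33·(-18) = 0 - (-594) = 594
j: 33·(-10) - 36·4 = -330 - 144 = -474
k: 36·(-18) - 0·(-10) = -648 - 0 = -648
DE × DF = (594, -474, -648)

(594, -474, -648)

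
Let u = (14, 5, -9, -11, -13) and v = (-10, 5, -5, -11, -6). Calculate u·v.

u · v = 14·(-10) + 5·5 + (-9)·(-5) + (-11)·(-11) + (-13)·(-6) = -140 + 25 + 45 + 121 + 78 = 129

129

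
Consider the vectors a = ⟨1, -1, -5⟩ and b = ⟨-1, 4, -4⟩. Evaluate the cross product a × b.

(24, 9, 3)

i: (-1)·(-4) - (-5)·4 = 4 - (-20) = 24
j: (-5)·(-1) - 1·(-4) = 5 - (-4) = 9
k: 1·4 - (-1)·(-1) = 4 - 1 = 3
a × b = (24, 9, 3)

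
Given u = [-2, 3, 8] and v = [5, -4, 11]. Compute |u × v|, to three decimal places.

90.100

i: 3·11 - 8·(-4) = 33 - (-32) = 65
j: 8·5 - (-2)·11 = 40 - (-22) = 62
k: (-2)·(-4) - 3·5 = 8 - 15 = -7
u × v = (65, 62, -7)
|u × v| = √(65² + 62² + (-7)²) = √8118 ≈ 90.0999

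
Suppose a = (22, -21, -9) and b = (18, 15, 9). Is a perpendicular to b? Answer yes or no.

yes

a · b = 22·18 + (-21)·15 + (-9)·9 = 396 - 315 - 81 = 0
Zero, so the vectors are orthogonal.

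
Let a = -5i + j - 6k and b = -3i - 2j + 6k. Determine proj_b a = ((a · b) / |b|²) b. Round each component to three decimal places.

(1.408, 0.939, -2.816)

a · b = (-5)·(-3) + 1·(-2) + (-6)·6 = 15 - 2 - 36 = -23
|b|² = 9 + 4 + 36 = 49
proj_b a = (-23/49) · (-3, -2, 6) ≈ (1.408, 0.939, -2.816)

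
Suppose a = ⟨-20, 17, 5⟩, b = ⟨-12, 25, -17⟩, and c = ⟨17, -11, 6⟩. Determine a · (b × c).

-4414

b × c:
i: 25·6 - (-17)·(-11) = 150 - 187 = -37
j: (-17)·17 - (-12)·6 = -289 - (-72) = -217
k: (-12)·(-11) - 25·17 = 132 - 425 = -293
b × c = (-37, -217, -293)
a · (b × c) = (-20)·(-37) + 17·(-217) + 5·(-293) = 740 - 3689 - 1465 = -4414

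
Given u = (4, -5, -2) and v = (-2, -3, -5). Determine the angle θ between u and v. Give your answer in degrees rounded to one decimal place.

65.7

u · v = 4·(-2) + (-5)·(-3) + (-2)·(-5) = -8 + 15 + 10 = 17
|u|² = 16 + 25 + 4 = 45,  |u| = √45 ≈ 6.708204
|v|² = 4 + 9 + 25 = 38,  |v| = √38 ≈ 6.164414
cos θ = 17 / (6.708204 · 6.164414) ≈ 0.41110
θ = arccos(0.41110) ≈ 65.7°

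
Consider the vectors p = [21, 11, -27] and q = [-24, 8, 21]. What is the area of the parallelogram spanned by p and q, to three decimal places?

i: 11·21 - (-27)·8 = 231 - (-216) = 447
j: (-27)·(-24) - 21·21 = 648 - 441 = 207
k: 21·8 - 11·(-24) = 168 - (-264) = 432
p × q = (447, 207, 432)
|p × q| = √(447² + 207² + 432²) = √429282 ≈ 655.1962

655.196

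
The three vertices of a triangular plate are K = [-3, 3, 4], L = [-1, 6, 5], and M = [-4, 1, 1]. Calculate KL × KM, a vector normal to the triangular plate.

(-7, 5, -1)

KL = (2, 3, 1)
KM = (-1, -2, -3)
i: 3·(-3) - 1·(-2) = -9 - (-2) = -7
j: 1·(-1) - 2·(-3) = -1 - (-6) = 5
k: 2·(-2) - 3·(-1) = -4 - (-3) = -1
KL × KM = (-7, 5, -1)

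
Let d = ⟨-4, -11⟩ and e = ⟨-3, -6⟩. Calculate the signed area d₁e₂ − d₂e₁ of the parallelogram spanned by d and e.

-9

(-4)·(-6) - (-11)·(-3) = 24 - 33 = -9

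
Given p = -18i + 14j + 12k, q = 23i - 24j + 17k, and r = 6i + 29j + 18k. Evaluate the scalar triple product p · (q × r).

22014

q × r:
i: (-24)·18 - 17·29 = -432 - 493 = -925
j: 17·6 - 23·18 = 102 - 414 = -312
k: 23·29 - (-24)·6 = 667 - (-144) = 811
q × r = (-925, -312, 811)
p · (q × r) = (-18)·(-925) + 14·(-312) + 12·811 = 16650 - 4368 + 9732 = 22014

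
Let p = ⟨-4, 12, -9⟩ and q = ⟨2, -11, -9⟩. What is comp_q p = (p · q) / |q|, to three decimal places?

p · q = (-4)·2 + 12·(-11) + (-9)·(-9) = -8 - 132 + 81 = -59
|q| = √(4 + 121 + 81) = √206 ≈ 14.3527
comp_q p = -59 / √206 ≈ -4.111

-4.111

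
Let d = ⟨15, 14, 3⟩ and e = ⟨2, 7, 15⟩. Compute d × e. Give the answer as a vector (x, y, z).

(189, -219, 77)

i: 14·15 - 3·7 = 210 - 21 = 189
j: 3·2 - 15·15 = 6 - 225 = -219
k: 15·7 - 14·2 = 105 - 28 = 77
d × e = (189, -219, 77)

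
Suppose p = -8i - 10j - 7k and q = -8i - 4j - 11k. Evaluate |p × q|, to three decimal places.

100.260

i: (-10)·(-11) - (-7)·(-4) = 110 - 28 = 82
j: (-7)·(-8) - (-8)·(-11) = 56 - 88 = -32
k: (-8)·(-4) - (-10)·(-8) = 32 - 80 = -48
p × q = (82, -32, -48)
|p × q| = √(82² + (-32)² + (-48)²) = √10052 ≈ 100.2597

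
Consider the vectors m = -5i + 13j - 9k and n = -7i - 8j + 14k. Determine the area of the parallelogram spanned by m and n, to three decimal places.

216.679

i: 13·14 - (-9)·(-8) = 182 - 72 = 110
j: (-9)·(-7) - (-5)·14 = 63 - (-70) = 133
k: (-5)·(-8) - 13·(-7) = 40 - (-91) = 131
m × n = (110, 133, 131)
|m × n| = √(110² + 133² + 131²) = √46950 ≈ 216.6795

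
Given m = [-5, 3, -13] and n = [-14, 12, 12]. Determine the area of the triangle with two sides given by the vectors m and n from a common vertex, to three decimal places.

i: 3·12 - (-13)·12 = 36 - (-156) = 192
j: (-13)·(-14) - (-5)·12 = 182 - (-60) = 242
k: (-5)·12 - 3·(-14) = -60 - (-42) = -18
m × n = (192, 242, -18)
|m × n| = √(192² + 242² + (-18)²) = √95752 ≈ 309.4382
area = ½ · 309.4382 ≈ 154.719

154.719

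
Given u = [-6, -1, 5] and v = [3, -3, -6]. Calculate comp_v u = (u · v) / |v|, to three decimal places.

-6.124

u · v = (-6)·3 + (-1)·(-3) + 5·(-6) = -18 + 3 - 30 = -45
|v| = √(9 + 9 + 36) = √54 ≈ 7.3485
comp_v u = -45 / √54 ≈ -6.124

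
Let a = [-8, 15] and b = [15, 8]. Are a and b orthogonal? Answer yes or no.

a · b = (-8)·15 + 15·8 = -120 + 120 = 0
Zero, so the vectors are orthogonal.

yes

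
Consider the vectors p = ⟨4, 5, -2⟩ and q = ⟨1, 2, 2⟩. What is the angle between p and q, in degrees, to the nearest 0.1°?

60.2

p · q = 4·1 + 5·2 + (-2)·2 = 4 + 10 - 4 = 10
|p|² = 16 + 25 + 4 = 45,  |p| = √45 ≈ 6.708204
|q|² = 1 + 4 + 4 = 9,  |q| = √9 ≈ 3.000000
cos θ = 10 / (6.708204 · 3.000000) ≈ 0.49690
θ = arccos(0.49690) ≈ 60.2°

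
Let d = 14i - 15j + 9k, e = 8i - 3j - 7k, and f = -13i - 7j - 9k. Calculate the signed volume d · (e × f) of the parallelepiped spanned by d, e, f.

e × f:
i: (-3)·(-9) - (-7)·(-7) = 27 - 49 = -22
j: (-7)·(-13) - 8·(-9) = 91 - (-72) = 163
k: 8·(-7) - (-3)·(-13) = -56 - 39 = -95
e × f = (-22, 163, -95)
d · (e × f) = 14·(-22) + (-15)·163 + 9·(-95) = -308 - 2445 - 855 = -3608

-3608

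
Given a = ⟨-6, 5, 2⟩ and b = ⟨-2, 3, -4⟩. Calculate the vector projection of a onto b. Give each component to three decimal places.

(-1.310, 1.966, -2.621)

a · b = (-6)·(-2) + 5·3 + 2·(-4) = 12 + 15 - 8 = 19
|b|² = 4 + 9 + 16 = 29
proj_b a = (19/29) · (-2, 3, -4) ≈ (-1.310, 1.966, -2.621)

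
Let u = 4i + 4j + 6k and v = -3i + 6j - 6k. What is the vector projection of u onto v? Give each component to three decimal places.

(0.889, -1.778, 1.778)

u · v = 4·(-3) + 4·6 + 6·(-6) = -12 + 24 - 36 = -24
|v|² = 9 + 36 + 36 = 81
proj_v u = (-24/81) · (-3, 6, -6) ≈ (0.889, -1.778, 1.778)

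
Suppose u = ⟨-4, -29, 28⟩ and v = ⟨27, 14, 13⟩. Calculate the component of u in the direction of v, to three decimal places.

u · v = (-4)·27 + (-29)·14 + 28·13 = -108 - 406 + 364 = -150
|v| = √(729 + 196 + 169) = √1094 ≈ 33.0757
comp_v u = -150 / √1094 ≈ -4.535

-4.535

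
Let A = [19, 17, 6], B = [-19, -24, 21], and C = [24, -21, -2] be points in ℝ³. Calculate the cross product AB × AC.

AB = (-38, -41, 15)
AC = (5, -38, -8)
i: (-41)·(-8) - 15·(-38) = 328 - (-570) = 898
j: 15·5 - (-38)·(-8) = 75 - 304 = -229
k: (-38)·(-38) - (-41)·5 = 1444 - (-205) = 1649
AB × AC = (898, -229, 1649)

(898, -229, 1649)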